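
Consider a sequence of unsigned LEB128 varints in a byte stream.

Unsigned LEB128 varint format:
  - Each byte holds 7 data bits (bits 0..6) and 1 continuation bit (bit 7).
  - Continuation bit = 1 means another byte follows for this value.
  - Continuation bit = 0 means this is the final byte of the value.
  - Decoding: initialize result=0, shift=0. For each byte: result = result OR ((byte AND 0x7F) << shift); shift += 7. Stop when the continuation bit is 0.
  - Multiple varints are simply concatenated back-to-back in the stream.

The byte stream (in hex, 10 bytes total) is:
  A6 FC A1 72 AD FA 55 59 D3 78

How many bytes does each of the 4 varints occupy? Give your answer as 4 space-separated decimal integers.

  byte[0]=0xA6 cont=1 payload=0x26=38: acc |= 38<<0 -> acc=38 shift=7
  byte[1]=0xFC cont=1 payload=0x7C=124: acc |= 124<<7 -> acc=15910 shift=14
  byte[2]=0xA1 cont=1 payload=0x21=33: acc |= 33<<14 -> acc=556582 shift=21
  byte[3]=0x72 cont=0 payload=0x72=114: acc |= 114<<21 -> acc=239631910 shift=28 [end]
Varint 1: bytes[0:4] = A6 FC A1 72 -> value 239631910 (4 byte(s))
  byte[4]=0xAD cont=1 payload=0x2D=45: acc |= 45<<0 -> acc=45 shift=7
  byte[5]=0xFA cont=1 payload=0x7A=122: acc |= 122<<7 -> acc=15661 shift=14
  byte[6]=0x55 cont=0 payload=0x55=85: acc |= 85<<14 -> acc=1408301 shift=21 [end]
Varint 2: bytes[4:7] = AD FA 55 -> value 1408301 (3 byte(s))
  byte[7]=0x59 cont=0 payload=0x59=89: acc |= 89<<0 -> acc=89 shift=7 [end]
Varint 3: bytes[7:8] = 59 -> value 89 (1 byte(s))
  byte[8]=0xD3 cont=1 payload=0x53=83: acc |= 83<<0 -> acc=83 shift=7
  byte[9]=0x78 cont=0 payload=0x78=120: acc |= 120<<7 -> acc=15443 shift=14 [end]
Varint 4: bytes[8:10] = D3 78 -> value 15443 (2 byte(s))

Answer: 4 3 1 2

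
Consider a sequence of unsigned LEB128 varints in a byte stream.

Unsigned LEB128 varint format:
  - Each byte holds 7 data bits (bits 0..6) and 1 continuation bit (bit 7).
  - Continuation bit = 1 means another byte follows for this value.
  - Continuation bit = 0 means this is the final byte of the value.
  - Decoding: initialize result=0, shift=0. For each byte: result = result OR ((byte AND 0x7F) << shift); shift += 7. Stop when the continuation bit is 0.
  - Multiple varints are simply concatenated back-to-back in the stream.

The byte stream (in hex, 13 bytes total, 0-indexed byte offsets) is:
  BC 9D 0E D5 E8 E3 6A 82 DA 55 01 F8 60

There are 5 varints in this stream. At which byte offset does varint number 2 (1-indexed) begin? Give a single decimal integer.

Answer: 3

Derivation:
  byte[0]=0xBC cont=1 payload=0x3C=60: acc |= 60<<0 -> acc=60 shift=7
  byte[1]=0x9D cont=1 payload=0x1D=29: acc |= 29<<7 -> acc=3772 shift=14
  byte[2]=0x0E cont=0 payload=0x0E=14: acc |= 14<<14 -> acc=233148 shift=21 [end]
Varint 1: bytes[0:3] = BC 9D 0E -> value 233148 (3 byte(s))
  byte[3]=0xD5 cont=1 payload=0x55=85: acc |= 85<<0 -> acc=85 shift=7
  byte[4]=0xE8 cont=1 payload=0x68=104: acc |= 104<<7 -> acc=13397 shift=14
  byte[5]=0xE3 cont=1 payload=0x63=99: acc |= 99<<14 -> acc=1635413 shift=21
  byte[6]=0x6A cont=0 payload=0x6A=106: acc |= 106<<21 -> acc=223933525 shift=28 [end]
Varint 2: bytes[3:7] = D5 E8 E3 6A -> value 223933525 (4 byte(s))
  byte[7]=0x82 cont=1 payload=0x02=2: acc |= 2<<0 -> acc=2 shift=7
  byte[8]=0xDA cont=1 payload=0x5A=90: acc |= 90<<7 -> acc=11522 shift=14
  byte[9]=0x55 cont=0 payload=0x55=85: acc |= 85<<14 -> acc=1404162 shift=21 [end]
Varint 3: bytes[7:10] = 82 DA 55 -> value 1404162 (3 byte(s))
  byte[10]=0x01 cont=0 payload=0x01=1: acc |= 1<<0 -> acc=1 shift=7 [end]
Varint 4: bytes[10:11] = 01 -> value 1 (1 byte(s))
  byte[11]=0xF8 cont=1 payload=0x78=120: acc |= 120<<0 -> acc=120 shift=7
  byte[12]=0x60 cont=0 payload=0x60=96: acc |= 96<<7 -> acc=12408 shift=14 [end]
Varint 5: bytes[11:13] = F8 60 -> value 12408 (2 byte(s))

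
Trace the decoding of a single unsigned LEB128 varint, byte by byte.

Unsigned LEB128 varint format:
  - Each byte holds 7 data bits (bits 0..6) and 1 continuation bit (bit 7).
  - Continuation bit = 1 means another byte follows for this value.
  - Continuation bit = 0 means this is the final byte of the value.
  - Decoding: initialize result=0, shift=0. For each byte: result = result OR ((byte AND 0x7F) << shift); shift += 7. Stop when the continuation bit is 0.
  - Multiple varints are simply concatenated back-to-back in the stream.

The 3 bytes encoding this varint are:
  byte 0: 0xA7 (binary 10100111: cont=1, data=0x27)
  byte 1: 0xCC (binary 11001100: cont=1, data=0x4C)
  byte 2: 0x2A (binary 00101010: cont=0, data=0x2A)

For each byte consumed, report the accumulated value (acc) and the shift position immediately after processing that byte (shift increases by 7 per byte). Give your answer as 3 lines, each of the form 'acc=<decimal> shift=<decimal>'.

byte 0=0xA7: payload=0x27=39, contrib = 39<<0 = 39; acc -> 39, shift -> 7
byte 1=0xCC: payload=0x4C=76, contrib = 76<<7 = 9728; acc -> 9767, shift -> 14
byte 2=0x2A: payload=0x2A=42, contrib = 42<<14 = 688128; acc -> 697895, shift -> 21

Answer: acc=39 shift=7
acc=9767 shift=14
acc=697895 shift=21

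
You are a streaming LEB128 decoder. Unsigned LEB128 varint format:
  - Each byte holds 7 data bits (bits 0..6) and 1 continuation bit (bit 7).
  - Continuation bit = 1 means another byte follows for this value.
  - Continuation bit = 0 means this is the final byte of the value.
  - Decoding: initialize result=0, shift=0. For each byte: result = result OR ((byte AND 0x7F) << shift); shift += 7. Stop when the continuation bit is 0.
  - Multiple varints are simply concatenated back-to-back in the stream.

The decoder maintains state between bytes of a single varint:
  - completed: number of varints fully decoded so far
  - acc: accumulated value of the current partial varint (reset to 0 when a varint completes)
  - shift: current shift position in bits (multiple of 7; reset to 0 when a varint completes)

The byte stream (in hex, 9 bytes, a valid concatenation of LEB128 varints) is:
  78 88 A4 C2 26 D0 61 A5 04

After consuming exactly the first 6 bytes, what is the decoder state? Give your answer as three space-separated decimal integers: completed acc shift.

Answer: 2 80 7

Derivation:
byte[0]=0x78 cont=0 payload=0x78: varint #1 complete (value=120); reset -> completed=1 acc=0 shift=0
byte[1]=0x88 cont=1 payload=0x08: acc |= 8<<0 -> completed=1 acc=8 shift=7
byte[2]=0xA4 cont=1 payload=0x24: acc |= 36<<7 -> completed=1 acc=4616 shift=14
byte[3]=0xC2 cont=1 payload=0x42: acc |= 66<<14 -> completed=1 acc=1085960 shift=21
byte[4]=0x26 cont=0 payload=0x26: varint #2 complete (value=80777736); reset -> completed=2 acc=0 shift=0
byte[5]=0xD0 cont=1 payload=0x50: acc |= 80<<0 -> completed=2 acc=80 shift=7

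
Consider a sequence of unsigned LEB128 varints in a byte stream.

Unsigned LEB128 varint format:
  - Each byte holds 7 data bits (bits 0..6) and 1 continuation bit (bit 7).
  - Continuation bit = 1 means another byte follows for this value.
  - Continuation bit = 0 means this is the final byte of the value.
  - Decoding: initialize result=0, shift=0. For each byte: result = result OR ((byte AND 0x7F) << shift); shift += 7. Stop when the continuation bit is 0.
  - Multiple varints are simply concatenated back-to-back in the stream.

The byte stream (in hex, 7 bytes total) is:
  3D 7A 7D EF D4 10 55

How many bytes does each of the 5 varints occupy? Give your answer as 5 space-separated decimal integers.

  byte[0]=0x3D cont=0 payload=0x3D=61: acc |= 61<<0 -> acc=61 shift=7 [end]
Varint 1: bytes[0:1] = 3D -> value 61 (1 byte(s))
  byte[1]=0x7A cont=0 payload=0x7A=122: acc |= 122<<0 -> acc=122 shift=7 [end]
Varint 2: bytes[1:2] = 7A -> value 122 (1 byte(s))
  byte[2]=0x7D cont=0 payload=0x7D=125: acc |= 125<<0 -> acc=125 shift=7 [end]
Varint 3: bytes[2:3] = 7D -> value 125 (1 byte(s))
  byte[3]=0xEF cont=1 payload=0x6F=111: acc |= 111<<0 -> acc=111 shift=7
  byte[4]=0xD4 cont=1 payload=0x54=84: acc |= 84<<7 -> acc=10863 shift=14
  byte[5]=0x10 cont=0 payload=0x10=16: acc |= 16<<14 -> acc=273007 shift=21 [end]
Varint 4: bytes[3:6] = EF D4 10 -> value 273007 (3 byte(s))
  byte[6]=0x55 cont=0 payload=0x55=85: acc |= 85<<0 -> acc=85 shift=7 [end]
Varint 5: bytes[6:7] = 55 -> value 85 (1 byte(s))

Answer: 1 1 1 3 1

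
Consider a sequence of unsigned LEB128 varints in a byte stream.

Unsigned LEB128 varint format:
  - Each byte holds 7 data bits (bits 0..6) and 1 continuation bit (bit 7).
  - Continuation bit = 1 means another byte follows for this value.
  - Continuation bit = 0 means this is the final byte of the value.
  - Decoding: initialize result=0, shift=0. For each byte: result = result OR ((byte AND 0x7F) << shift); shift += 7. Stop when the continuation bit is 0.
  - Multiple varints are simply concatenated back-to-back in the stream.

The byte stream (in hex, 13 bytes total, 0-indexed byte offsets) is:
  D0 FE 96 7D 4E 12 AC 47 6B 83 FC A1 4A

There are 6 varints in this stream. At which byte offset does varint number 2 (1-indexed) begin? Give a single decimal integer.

Answer: 4

Derivation:
  byte[0]=0xD0 cont=1 payload=0x50=80: acc |= 80<<0 -> acc=80 shift=7
  byte[1]=0xFE cont=1 payload=0x7E=126: acc |= 126<<7 -> acc=16208 shift=14
  byte[2]=0x96 cont=1 payload=0x16=22: acc |= 22<<14 -> acc=376656 shift=21
  byte[3]=0x7D cont=0 payload=0x7D=125: acc |= 125<<21 -> acc=262520656 shift=28 [end]
Varint 1: bytes[0:4] = D0 FE 96 7D -> value 262520656 (4 byte(s))
  byte[4]=0x4E cont=0 payload=0x4E=78: acc |= 78<<0 -> acc=78 shift=7 [end]
Varint 2: bytes[4:5] = 4E -> value 78 (1 byte(s))
  byte[5]=0x12 cont=0 payload=0x12=18: acc |= 18<<0 -> acc=18 shift=7 [end]
Varint 3: bytes[5:6] = 12 -> value 18 (1 byte(s))
  byte[6]=0xAC cont=1 payload=0x2C=44: acc |= 44<<0 -> acc=44 shift=7
  byte[7]=0x47 cont=0 payload=0x47=71: acc |= 71<<7 -> acc=9132 shift=14 [end]
Varint 4: bytes[6:8] = AC 47 -> value 9132 (2 byte(s))
  byte[8]=0x6B cont=0 payload=0x6B=107: acc |= 107<<0 -> acc=107 shift=7 [end]
Varint 5: bytes[8:9] = 6B -> value 107 (1 byte(s))
  byte[9]=0x83 cont=1 payload=0x03=3: acc |= 3<<0 -> acc=3 shift=7
  byte[10]=0xFC cont=1 payload=0x7C=124: acc |= 124<<7 -> acc=15875 shift=14
  byte[11]=0xA1 cont=1 payload=0x21=33: acc |= 33<<14 -> acc=556547 shift=21
  byte[12]=0x4A cont=0 payload=0x4A=74: acc |= 74<<21 -> acc=155745795 shift=28 [end]
Varint 6: bytes[9:13] = 83 FC A1 4A -> value 155745795 (4 byte(s))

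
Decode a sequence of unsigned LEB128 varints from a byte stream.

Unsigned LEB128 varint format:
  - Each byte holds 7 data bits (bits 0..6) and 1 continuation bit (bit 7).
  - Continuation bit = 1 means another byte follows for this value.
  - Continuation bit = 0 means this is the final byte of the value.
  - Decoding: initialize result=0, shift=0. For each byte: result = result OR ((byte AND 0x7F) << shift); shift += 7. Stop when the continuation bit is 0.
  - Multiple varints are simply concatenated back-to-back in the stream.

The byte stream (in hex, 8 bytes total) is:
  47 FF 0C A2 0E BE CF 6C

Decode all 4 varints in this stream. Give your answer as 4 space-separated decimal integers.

Answer: 71 1663 1826 1779646

Derivation:
  byte[0]=0x47 cont=0 payload=0x47=71: acc |= 71<<0 -> acc=71 shift=7 [end]
Varint 1: bytes[0:1] = 47 -> value 71 (1 byte(s))
  byte[1]=0xFF cont=1 payload=0x7F=127: acc |= 127<<0 -> acc=127 shift=7
  byte[2]=0x0C cont=0 payload=0x0C=12: acc |= 12<<7 -> acc=1663 shift=14 [end]
Varint 2: bytes[1:3] = FF 0C -> value 1663 (2 byte(s))
  byte[3]=0xA2 cont=1 payload=0x22=34: acc |= 34<<0 -> acc=34 shift=7
  byte[4]=0x0E cont=0 payload=0x0E=14: acc |= 14<<7 -> acc=1826 shift=14 [end]
Varint 3: bytes[3:5] = A2 0E -> value 1826 (2 byte(s))
  byte[5]=0xBE cont=1 payload=0x3E=62: acc |= 62<<0 -> acc=62 shift=7
  byte[6]=0xCF cont=1 payload=0x4F=79: acc |= 79<<7 -> acc=10174 shift=14
  byte[7]=0x6C cont=0 payload=0x6C=108: acc |= 108<<14 -> acc=1779646 shift=21 [end]
Varint 4: bytes[5:8] = BE CF 6C -> value 1779646 (3 byte(s))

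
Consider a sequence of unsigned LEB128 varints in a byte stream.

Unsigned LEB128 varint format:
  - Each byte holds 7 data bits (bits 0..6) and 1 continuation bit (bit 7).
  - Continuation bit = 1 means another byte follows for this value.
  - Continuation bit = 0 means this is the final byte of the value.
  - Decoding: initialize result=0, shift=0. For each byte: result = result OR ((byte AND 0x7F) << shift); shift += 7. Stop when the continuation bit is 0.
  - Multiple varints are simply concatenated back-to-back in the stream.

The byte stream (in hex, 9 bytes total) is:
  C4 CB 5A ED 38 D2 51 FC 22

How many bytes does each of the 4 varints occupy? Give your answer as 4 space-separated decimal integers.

Answer: 3 2 2 2

Derivation:
  byte[0]=0xC4 cont=1 payload=0x44=68: acc |= 68<<0 -> acc=68 shift=7
  byte[1]=0xCB cont=1 payload=0x4B=75: acc |= 75<<7 -> acc=9668 shift=14
  byte[2]=0x5A cont=0 payload=0x5A=90: acc |= 90<<14 -> acc=1484228 shift=21 [end]
Varint 1: bytes[0:3] = C4 CB 5A -> value 1484228 (3 byte(s))
  byte[3]=0xED cont=1 payload=0x6D=109: acc |= 109<<0 -> acc=109 shift=7
  byte[4]=0x38 cont=0 payload=0x38=56: acc |= 56<<7 -> acc=7277 shift=14 [end]
Varint 2: bytes[3:5] = ED 38 -> value 7277 (2 byte(s))
  byte[5]=0xD2 cont=1 payload=0x52=82: acc |= 82<<0 -> acc=82 shift=7
  byte[6]=0x51 cont=0 payload=0x51=81: acc |= 81<<7 -> acc=10450 shift=14 [end]
Varint 3: bytes[5:7] = D2 51 -> value 10450 (2 byte(s))
  byte[7]=0xFC cont=1 payload=0x7C=124: acc |= 124<<0 -> acc=124 shift=7
  byte[8]=0x22 cont=0 payload=0x22=34: acc |= 34<<7 -> acc=4476 shift=14 [end]
Varint 4: bytes[7:9] = FC 22 -> value 4476 (2 byte(s))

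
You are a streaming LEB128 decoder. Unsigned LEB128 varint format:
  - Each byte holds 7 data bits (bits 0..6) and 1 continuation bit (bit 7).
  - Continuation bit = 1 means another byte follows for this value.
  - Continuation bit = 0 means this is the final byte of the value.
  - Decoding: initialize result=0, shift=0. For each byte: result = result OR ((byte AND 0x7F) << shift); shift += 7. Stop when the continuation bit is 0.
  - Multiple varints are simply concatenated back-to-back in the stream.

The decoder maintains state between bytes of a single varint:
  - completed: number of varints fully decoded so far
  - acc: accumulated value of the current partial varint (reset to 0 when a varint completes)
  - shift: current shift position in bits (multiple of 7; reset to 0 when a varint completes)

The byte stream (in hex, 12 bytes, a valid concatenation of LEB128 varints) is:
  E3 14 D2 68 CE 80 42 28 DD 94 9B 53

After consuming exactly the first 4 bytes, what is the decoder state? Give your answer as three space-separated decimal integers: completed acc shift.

byte[0]=0xE3 cont=1 payload=0x63: acc |= 99<<0 -> completed=0 acc=99 shift=7
byte[1]=0x14 cont=0 payload=0x14: varint #1 complete (value=2659); reset -> completed=1 acc=0 shift=0
byte[2]=0xD2 cont=1 payload=0x52: acc |= 82<<0 -> completed=1 acc=82 shift=7
byte[3]=0x68 cont=0 payload=0x68: varint #2 complete (value=13394); reset -> completed=2 acc=0 shift=0

Answer: 2 0 0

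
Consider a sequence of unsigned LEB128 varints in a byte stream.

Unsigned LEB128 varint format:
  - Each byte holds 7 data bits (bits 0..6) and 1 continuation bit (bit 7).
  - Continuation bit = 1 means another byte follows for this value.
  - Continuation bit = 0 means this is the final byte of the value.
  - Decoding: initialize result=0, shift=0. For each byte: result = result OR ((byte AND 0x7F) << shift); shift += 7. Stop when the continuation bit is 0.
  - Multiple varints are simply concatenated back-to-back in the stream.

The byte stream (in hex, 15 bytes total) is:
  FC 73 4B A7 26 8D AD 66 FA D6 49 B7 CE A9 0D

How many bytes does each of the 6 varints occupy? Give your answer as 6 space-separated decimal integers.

Answer: 2 1 2 3 3 4

Derivation:
  byte[0]=0xFC cont=1 payload=0x7C=124: acc |= 124<<0 -> acc=124 shift=7
  byte[1]=0x73 cont=0 payload=0x73=115: acc |= 115<<7 -> acc=14844 shift=14 [end]
Varint 1: bytes[0:2] = FC 73 -> value 14844 (2 byte(s))
  byte[2]=0x4B cont=0 payload=0x4B=75: acc |= 75<<0 -> acc=75 shift=7 [end]
Varint 2: bytes[2:3] = 4B -> value 75 (1 byte(s))
  byte[3]=0xA7 cont=1 payload=0x27=39: acc |= 39<<0 -> acc=39 shift=7
  byte[4]=0x26 cont=0 payload=0x26=38: acc |= 38<<7 -> acc=4903 shift=14 [end]
Varint 3: bytes[3:5] = A7 26 -> value 4903 (2 byte(s))
  byte[5]=0x8D cont=1 payload=0x0D=13: acc |= 13<<0 -> acc=13 shift=7
  byte[6]=0xAD cont=1 payload=0x2D=45: acc |= 45<<7 -> acc=5773 shift=14
  byte[7]=0x66 cont=0 payload=0x66=102: acc |= 102<<14 -> acc=1676941 shift=21 [end]
Varint 4: bytes[5:8] = 8D AD 66 -> value 1676941 (3 byte(s))
  byte[8]=0xFA cont=1 payload=0x7A=122: acc |= 122<<0 -> acc=122 shift=7
  byte[9]=0xD6 cont=1 payload=0x56=86: acc |= 86<<7 -> acc=11130 shift=14
  byte[10]=0x49 cont=0 payload=0x49=73: acc |= 73<<14 -> acc=1207162 shift=21 [end]
Varint 5: bytes[8:11] = FA D6 49 -> value 1207162 (3 byte(s))
  byte[11]=0xB7 cont=1 payload=0x37=55: acc |= 55<<0 -> acc=55 shift=7
  byte[12]=0xCE cont=1 payload=0x4E=78: acc |= 78<<7 -> acc=10039 shift=14
  byte[13]=0xA9 cont=1 payload=0x29=41: acc |= 41<<14 -> acc=681783 shift=21
  byte[14]=0x0D cont=0 payload=0x0D=13: acc |= 13<<21 -> acc=27944759 shift=28 [end]
Varint 6: bytes[11:15] = B7 CE A9 0D -> value 27944759 (4 byte(s))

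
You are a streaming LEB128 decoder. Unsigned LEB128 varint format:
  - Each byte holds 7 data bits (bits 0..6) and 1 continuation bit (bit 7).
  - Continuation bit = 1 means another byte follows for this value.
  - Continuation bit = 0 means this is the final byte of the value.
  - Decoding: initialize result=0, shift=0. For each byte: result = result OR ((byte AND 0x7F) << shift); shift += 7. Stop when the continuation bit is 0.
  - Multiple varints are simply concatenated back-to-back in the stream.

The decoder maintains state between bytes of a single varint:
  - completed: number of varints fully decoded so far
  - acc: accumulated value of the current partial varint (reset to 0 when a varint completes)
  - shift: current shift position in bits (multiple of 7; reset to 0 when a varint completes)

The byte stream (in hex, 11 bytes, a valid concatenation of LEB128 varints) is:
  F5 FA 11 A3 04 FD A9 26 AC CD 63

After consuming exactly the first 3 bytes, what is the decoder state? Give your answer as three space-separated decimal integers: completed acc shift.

byte[0]=0xF5 cont=1 payload=0x75: acc |= 117<<0 -> completed=0 acc=117 shift=7
byte[1]=0xFA cont=1 payload=0x7A: acc |= 122<<7 -> completed=0 acc=15733 shift=14
byte[2]=0x11 cont=0 payload=0x11: varint #1 complete (value=294261); reset -> completed=1 acc=0 shift=0

Answer: 1 0 0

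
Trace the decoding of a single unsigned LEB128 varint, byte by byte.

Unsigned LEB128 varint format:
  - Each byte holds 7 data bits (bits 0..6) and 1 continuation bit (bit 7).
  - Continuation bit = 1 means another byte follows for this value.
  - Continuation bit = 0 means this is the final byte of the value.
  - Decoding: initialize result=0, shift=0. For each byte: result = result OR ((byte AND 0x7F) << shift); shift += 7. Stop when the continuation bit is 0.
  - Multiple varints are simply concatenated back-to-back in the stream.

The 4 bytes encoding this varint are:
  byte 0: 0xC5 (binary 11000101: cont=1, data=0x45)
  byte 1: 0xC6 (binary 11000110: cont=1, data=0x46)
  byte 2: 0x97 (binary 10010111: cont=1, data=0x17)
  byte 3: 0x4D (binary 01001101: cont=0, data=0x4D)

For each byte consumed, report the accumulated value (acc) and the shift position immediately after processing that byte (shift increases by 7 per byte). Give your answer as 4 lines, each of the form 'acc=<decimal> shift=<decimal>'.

Answer: acc=69 shift=7
acc=9029 shift=14
acc=385861 shift=21
acc=161866565 shift=28

Derivation:
byte 0=0xC5: payload=0x45=69, contrib = 69<<0 = 69; acc -> 69, shift -> 7
byte 1=0xC6: payload=0x46=70, contrib = 70<<7 = 8960; acc -> 9029, shift -> 14
byte 2=0x97: payload=0x17=23, contrib = 23<<14 = 376832; acc -> 385861, shift -> 21
byte 3=0x4D: payload=0x4D=77, contrib = 77<<21 = 161480704; acc -> 161866565, shift -> 28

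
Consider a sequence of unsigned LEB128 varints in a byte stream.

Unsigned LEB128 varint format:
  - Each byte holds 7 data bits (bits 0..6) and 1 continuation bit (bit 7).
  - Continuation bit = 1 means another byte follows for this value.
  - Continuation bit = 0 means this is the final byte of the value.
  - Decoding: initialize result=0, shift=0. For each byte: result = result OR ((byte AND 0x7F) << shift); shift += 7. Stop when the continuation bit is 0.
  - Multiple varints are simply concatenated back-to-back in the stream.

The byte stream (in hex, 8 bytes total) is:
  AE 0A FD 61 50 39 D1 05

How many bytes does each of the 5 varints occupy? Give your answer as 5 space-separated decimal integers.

Answer: 2 2 1 1 2

Derivation:
  byte[0]=0xAE cont=1 payload=0x2E=46: acc |= 46<<0 -> acc=46 shift=7
  byte[1]=0x0A cont=0 payload=0x0A=10: acc |= 10<<7 -> acc=1326 shift=14 [end]
Varint 1: bytes[0:2] = AE 0A -> value 1326 (2 byte(s))
  byte[2]=0xFD cont=1 payload=0x7D=125: acc |= 125<<0 -> acc=125 shift=7
  byte[3]=0x61 cont=0 payload=0x61=97: acc |= 97<<7 -> acc=12541 shift=14 [end]
Varint 2: bytes[2:4] = FD 61 -> value 12541 (2 byte(s))
  byte[4]=0x50 cont=0 payload=0x50=80: acc |= 80<<0 -> acc=80 shift=7 [end]
Varint 3: bytes[4:5] = 50 -> value 80 (1 byte(s))
  byte[5]=0x39 cont=0 payload=0x39=57: acc |= 57<<0 -> acc=57 shift=7 [end]
Varint 4: bytes[5:6] = 39 -> value 57 (1 byte(s))
  byte[6]=0xD1 cont=1 payload=0x51=81: acc |= 81<<0 -> acc=81 shift=7
  byte[7]=0x05 cont=0 payload=0x05=5: acc |= 5<<7 -> acc=721 shift=14 [end]
Varint 5: bytes[6:8] = D1 05 -> value 721 (2 byte(s))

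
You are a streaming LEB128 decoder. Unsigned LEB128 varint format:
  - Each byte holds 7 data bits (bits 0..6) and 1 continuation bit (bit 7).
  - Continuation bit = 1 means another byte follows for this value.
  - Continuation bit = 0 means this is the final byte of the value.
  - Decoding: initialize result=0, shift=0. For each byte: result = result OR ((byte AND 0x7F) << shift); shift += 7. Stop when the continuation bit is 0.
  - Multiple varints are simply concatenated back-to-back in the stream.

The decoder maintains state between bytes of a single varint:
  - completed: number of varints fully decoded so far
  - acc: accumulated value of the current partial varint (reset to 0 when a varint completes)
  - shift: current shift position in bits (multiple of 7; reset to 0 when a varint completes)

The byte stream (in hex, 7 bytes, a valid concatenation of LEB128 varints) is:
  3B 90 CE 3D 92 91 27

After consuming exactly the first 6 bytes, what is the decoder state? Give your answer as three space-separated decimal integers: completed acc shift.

Answer: 2 2194 14

Derivation:
byte[0]=0x3B cont=0 payload=0x3B: varint #1 complete (value=59); reset -> completed=1 acc=0 shift=0
byte[1]=0x90 cont=1 payload=0x10: acc |= 16<<0 -> completed=1 acc=16 shift=7
byte[2]=0xCE cont=1 payload=0x4E: acc |= 78<<7 -> completed=1 acc=10000 shift=14
byte[3]=0x3D cont=0 payload=0x3D: varint #2 complete (value=1009424); reset -> completed=2 acc=0 shift=0
byte[4]=0x92 cont=1 payload=0x12: acc |= 18<<0 -> completed=2 acc=18 shift=7
byte[5]=0x91 cont=1 payload=0x11: acc |= 17<<7 -> completed=2 acc=2194 shift=14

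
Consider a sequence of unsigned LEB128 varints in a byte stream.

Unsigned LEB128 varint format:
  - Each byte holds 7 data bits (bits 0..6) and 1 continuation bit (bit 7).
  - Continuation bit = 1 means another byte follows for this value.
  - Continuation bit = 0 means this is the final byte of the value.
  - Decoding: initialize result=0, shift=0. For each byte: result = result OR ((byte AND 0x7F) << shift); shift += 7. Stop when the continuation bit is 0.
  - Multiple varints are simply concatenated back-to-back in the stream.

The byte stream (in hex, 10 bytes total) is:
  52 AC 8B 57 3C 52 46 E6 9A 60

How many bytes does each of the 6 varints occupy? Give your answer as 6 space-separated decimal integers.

Answer: 1 3 1 1 1 3

Derivation:
  byte[0]=0x52 cont=0 payload=0x52=82: acc |= 82<<0 -> acc=82 shift=7 [end]
Varint 1: bytes[0:1] = 52 -> value 82 (1 byte(s))
  byte[1]=0xAC cont=1 payload=0x2C=44: acc |= 44<<0 -> acc=44 shift=7
  byte[2]=0x8B cont=1 payload=0x0B=11: acc |= 11<<7 -> acc=1452 shift=14
  byte[3]=0x57 cont=0 payload=0x57=87: acc |= 87<<14 -> acc=1426860 shift=21 [end]
Varint 2: bytes[1:4] = AC 8B 57 -> value 1426860 (3 byte(s))
  byte[4]=0x3C cont=0 payload=0x3C=60: acc |= 60<<0 -> acc=60 shift=7 [end]
Varint 3: bytes[4:5] = 3C -> value 60 (1 byte(s))
  byte[5]=0x52 cont=0 payload=0x52=82: acc |= 82<<0 -> acc=82 shift=7 [end]
Varint 4: bytes[5:6] = 52 -> value 82 (1 byte(s))
  byte[6]=0x46 cont=0 payload=0x46=70: acc |= 70<<0 -> acc=70 shift=7 [end]
Varint 5: bytes[6:7] = 46 -> value 70 (1 byte(s))
  byte[7]=0xE6 cont=1 payload=0x66=102: acc |= 102<<0 -> acc=102 shift=7
  byte[8]=0x9A cont=1 payload=0x1A=26: acc |= 26<<7 -> acc=3430 shift=14
  byte[9]=0x60 cont=0 payload=0x60=96: acc |= 96<<14 -> acc=1576294 shift=21 [end]
Varint 6: bytes[7:10] = E6 9A 60 -> value 1576294 (3 byte(s))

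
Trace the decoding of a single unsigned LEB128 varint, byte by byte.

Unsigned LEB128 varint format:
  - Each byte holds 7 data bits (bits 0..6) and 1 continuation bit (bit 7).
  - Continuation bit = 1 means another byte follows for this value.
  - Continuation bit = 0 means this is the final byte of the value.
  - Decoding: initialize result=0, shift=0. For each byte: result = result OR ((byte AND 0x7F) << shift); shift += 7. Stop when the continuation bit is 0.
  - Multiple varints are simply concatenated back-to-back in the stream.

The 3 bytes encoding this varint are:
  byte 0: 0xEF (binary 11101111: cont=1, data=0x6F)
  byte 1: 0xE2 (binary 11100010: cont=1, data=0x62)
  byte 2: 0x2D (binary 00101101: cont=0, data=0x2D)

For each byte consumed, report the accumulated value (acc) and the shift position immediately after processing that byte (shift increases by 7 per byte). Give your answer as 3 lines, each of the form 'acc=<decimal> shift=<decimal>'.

byte 0=0xEF: payload=0x6F=111, contrib = 111<<0 = 111; acc -> 111, shift -> 7
byte 1=0xE2: payload=0x62=98, contrib = 98<<7 = 12544; acc -> 12655, shift -> 14
byte 2=0x2D: payload=0x2D=45, contrib = 45<<14 = 737280; acc -> 749935, shift -> 21

Answer: acc=111 shift=7
acc=12655 shift=14
acc=749935 shift=21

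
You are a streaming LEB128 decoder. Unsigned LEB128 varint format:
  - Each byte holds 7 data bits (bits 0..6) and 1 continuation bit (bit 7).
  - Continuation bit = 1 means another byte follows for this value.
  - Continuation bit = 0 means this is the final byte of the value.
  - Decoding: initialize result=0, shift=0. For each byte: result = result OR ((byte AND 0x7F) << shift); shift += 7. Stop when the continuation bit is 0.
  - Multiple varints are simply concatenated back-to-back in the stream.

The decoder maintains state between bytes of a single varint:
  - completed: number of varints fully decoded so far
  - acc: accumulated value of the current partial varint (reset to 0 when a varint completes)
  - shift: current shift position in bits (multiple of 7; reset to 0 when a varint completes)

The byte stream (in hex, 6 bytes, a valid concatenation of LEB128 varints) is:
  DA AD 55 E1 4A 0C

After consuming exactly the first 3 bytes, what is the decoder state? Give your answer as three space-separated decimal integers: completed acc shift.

Answer: 1 0 0

Derivation:
byte[0]=0xDA cont=1 payload=0x5A: acc |= 90<<0 -> completed=0 acc=90 shift=7
byte[1]=0xAD cont=1 payload=0x2D: acc |= 45<<7 -> completed=0 acc=5850 shift=14
byte[2]=0x55 cont=0 payload=0x55: varint #1 complete (value=1398490); reset -> completed=1 acc=0 shift=0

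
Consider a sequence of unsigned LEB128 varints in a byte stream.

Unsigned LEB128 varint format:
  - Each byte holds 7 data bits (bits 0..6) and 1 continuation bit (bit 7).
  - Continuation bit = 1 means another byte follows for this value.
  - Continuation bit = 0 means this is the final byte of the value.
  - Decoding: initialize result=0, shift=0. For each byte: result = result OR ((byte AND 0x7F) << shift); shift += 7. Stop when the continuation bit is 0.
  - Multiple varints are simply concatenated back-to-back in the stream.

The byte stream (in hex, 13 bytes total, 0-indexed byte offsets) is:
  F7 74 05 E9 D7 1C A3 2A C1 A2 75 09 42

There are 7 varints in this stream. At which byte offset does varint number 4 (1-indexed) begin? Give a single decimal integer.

  byte[0]=0xF7 cont=1 payload=0x77=119: acc |= 119<<0 -> acc=119 shift=7
  byte[1]=0x74 cont=0 payload=0x74=116: acc |= 116<<7 -> acc=14967 shift=14 [end]
Varint 1: bytes[0:2] = F7 74 -> value 14967 (2 byte(s))
  byte[2]=0x05 cont=0 payload=0x05=5: acc |= 5<<0 -> acc=5 shift=7 [end]
Varint 2: bytes[2:3] = 05 -> value 5 (1 byte(s))
  byte[3]=0xE9 cont=1 payload=0x69=105: acc |= 105<<0 -> acc=105 shift=7
  byte[4]=0xD7 cont=1 payload=0x57=87: acc |= 87<<7 -> acc=11241 shift=14
  byte[5]=0x1C cont=0 payload=0x1C=28: acc |= 28<<14 -> acc=469993 shift=21 [end]
Varint 3: bytes[3:6] = E9 D7 1C -> value 469993 (3 byte(s))
  byte[6]=0xA3 cont=1 payload=0x23=35: acc |= 35<<0 -> acc=35 shift=7
  byte[7]=0x2A cont=0 payload=0x2A=42: acc |= 42<<7 -> acc=5411 shift=14 [end]
Varint 4: bytes[6:8] = A3 2A -> value 5411 (2 byte(s))
  byte[8]=0xC1 cont=1 payload=0x41=65: acc |= 65<<0 -> acc=65 shift=7
  byte[9]=0xA2 cont=1 payload=0x22=34: acc |= 34<<7 -> acc=4417 shift=14
  byte[10]=0x75 cont=0 payload=0x75=117: acc |= 117<<14 -> acc=1921345 shift=21 [end]
Varint 5: bytes[8:11] = C1 A2 75 -> value 1921345 (3 byte(s))
  byte[11]=0x09 cont=0 payload=0x09=9: acc |= 9<<0 -> acc=9 shift=7 [end]
Varint 6: bytes[11:12] = 09 -> value 9 (1 byte(s))
  byte[12]=0x42 cont=0 payload=0x42=66: acc |= 66<<0 -> acc=66 shift=7 [end]
Varint 7: bytes[12:13] = 42 -> value 66 (1 byte(s))

Answer: 6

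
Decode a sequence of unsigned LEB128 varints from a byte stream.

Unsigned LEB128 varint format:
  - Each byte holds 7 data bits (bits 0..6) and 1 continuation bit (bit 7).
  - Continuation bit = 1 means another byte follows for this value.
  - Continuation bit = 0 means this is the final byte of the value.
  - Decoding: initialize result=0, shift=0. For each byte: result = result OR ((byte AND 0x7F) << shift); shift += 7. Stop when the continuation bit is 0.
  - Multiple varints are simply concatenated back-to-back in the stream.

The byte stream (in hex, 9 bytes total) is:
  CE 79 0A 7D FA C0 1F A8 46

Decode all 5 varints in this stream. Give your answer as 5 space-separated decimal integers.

Answer: 15566 10 125 516218 9000

Derivation:
  byte[0]=0xCE cont=1 payload=0x4E=78: acc |= 78<<0 -> acc=78 shift=7
  byte[1]=0x79 cont=0 payload=0x79=121: acc |= 121<<7 -> acc=15566 shift=14 [end]
Varint 1: bytes[0:2] = CE 79 -> value 15566 (2 byte(s))
  byte[2]=0x0A cont=0 payload=0x0A=10: acc |= 10<<0 -> acc=10 shift=7 [end]
Varint 2: bytes[2:3] = 0A -> value 10 (1 byte(s))
  byte[3]=0x7D cont=0 payload=0x7D=125: acc |= 125<<0 -> acc=125 shift=7 [end]
Varint 3: bytes[3:4] = 7D -> value 125 (1 byte(s))
  byte[4]=0xFA cont=1 payload=0x7A=122: acc |= 122<<0 -> acc=122 shift=7
  byte[5]=0xC0 cont=1 payload=0x40=64: acc |= 64<<7 -> acc=8314 shift=14
  byte[6]=0x1F cont=0 payload=0x1F=31: acc |= 31<<14 -> acc=516218 shift=21 [end]
Varint 4: bytes[4:7] = FA C0 1F -> value 516218 (3 byte(s))
  byte[7]=0xA8 cont=1 payload=0x28=40: acc |= 40<<0 -> acc=40 shift=7
  byte[8]=0x46 cont=0 payload=0x46=70: acc |= 70<<7 -> acc=9000 shift=14 [end]
Varint 5: bytes[7:9] = A8 46 -> value 9000 (2 byte(s))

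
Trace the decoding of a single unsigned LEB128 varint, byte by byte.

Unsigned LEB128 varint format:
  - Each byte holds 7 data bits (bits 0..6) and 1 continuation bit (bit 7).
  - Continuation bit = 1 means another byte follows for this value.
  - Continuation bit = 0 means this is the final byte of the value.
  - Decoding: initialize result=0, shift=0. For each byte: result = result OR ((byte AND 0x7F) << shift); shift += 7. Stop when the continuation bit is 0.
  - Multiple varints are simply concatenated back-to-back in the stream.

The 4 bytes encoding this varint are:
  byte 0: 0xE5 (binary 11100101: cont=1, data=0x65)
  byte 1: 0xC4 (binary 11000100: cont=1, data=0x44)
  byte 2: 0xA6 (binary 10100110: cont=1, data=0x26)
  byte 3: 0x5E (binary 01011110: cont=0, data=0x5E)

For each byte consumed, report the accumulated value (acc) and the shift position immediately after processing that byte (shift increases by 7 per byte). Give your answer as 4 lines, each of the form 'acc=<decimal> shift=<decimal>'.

Answer: acc=101 shift=7
acc=8805 shift=14
acc=631397 shift=21
acc=197763685 shift=28

Derivation:
byte 0=0xE5: payload=0x65=101, contrib = 101<<0 = 101; acc -> 101, shift -> 7
byte 1=0xC4: payload=0x44=68, contrib = 68<<7 = 8704; acc -> 8805, shift -> 14
byte 2=0xA6: payload=0x26=38, contrib = 38<<14 = 622592; acc -> 631397, shift -> 21
byte 3=0x5E: payload=0x5E=94, contrib = 94<<21 = 197132288; acc -> 197763685, shift -> 28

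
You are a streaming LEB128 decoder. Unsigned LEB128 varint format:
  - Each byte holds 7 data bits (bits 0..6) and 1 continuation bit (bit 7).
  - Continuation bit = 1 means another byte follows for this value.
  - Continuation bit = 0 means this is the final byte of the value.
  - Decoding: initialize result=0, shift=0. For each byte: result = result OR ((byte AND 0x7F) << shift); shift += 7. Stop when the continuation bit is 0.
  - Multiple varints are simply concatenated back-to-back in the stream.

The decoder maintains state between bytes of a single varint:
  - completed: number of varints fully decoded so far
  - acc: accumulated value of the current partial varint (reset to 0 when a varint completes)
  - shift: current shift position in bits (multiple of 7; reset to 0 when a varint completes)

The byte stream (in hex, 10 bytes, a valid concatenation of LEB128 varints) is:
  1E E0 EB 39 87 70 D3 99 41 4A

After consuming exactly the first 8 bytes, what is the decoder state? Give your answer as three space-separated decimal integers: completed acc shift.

byte[0]=0x1E cont=0 payload=0x1E: varint #1 complete (value=30); reset -> completed=1 acc=0 shift=0
byte[1]=0xE0 cont=1 payload=0x60: acc |= 96<<0 -> completed=1 acc=96 shift=7
byte[2]=0xEB cont=1 payload=0x6B: acc |= 107<<7 -> completed=1 acc=13792 shift=14
byte[3]=0x39 cont=0 payload=0x39: varint #2 complete (value=947680); reset -> completed=2 acc=0 shift=0
byte[4]=0x87 cont=1 payload=0x07: acc |= 7<<0 -> completed=2 acc=7 shift=7
byte[5]=0x70 cont=0 payload=0x70: varint #3 complete (value=14343); reset -> completed=3 acc=0 shift=0
byte[6]=0xD3 cont=1 payload=0x53: acc |= 83<<0 -> completed=3 acc=83 shift=7
byte[7]=0x99 cont=1 payload=0x19: acc |= 25<<7 -> completed=3 acc=3283 shift=14

Answer: 3 3283 14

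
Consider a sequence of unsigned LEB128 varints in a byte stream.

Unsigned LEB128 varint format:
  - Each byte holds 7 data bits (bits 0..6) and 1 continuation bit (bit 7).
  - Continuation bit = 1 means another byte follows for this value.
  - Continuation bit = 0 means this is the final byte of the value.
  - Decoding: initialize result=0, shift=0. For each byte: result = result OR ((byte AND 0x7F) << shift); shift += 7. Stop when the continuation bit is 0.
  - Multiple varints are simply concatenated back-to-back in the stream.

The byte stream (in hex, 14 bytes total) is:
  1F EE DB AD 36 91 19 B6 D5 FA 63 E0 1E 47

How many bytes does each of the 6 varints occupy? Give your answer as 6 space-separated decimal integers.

  byte[0]=0x1F cont=0 payload=0x1F=31: acc |= 31<<0 -> acc=31 shift=7 [end]
Varint 1: bytes[0:1] = 1F -> value 31 (1 byte(s))
  byte[1]=0xEE cont=1 payload=0x6E=110: acc |= 110<<0 -> acc=110 shift=7
  byte[2]=0xDB cont=1 payload=0x5B=91: acc |= 91<<7 -> acc=11758 shift=14
  byte[3]=0xAD cont=1 payload=0x2D=45: acc |= 45<<14 -> acc=749038 shift=21
  byte[4]=0x36 cont=0 payload=0x36=54: acc |= 54<<21 -> acc=113995246 shift=28 [end]
Varint 2: bytes[1:5] = EE DB AD 36 -> value 113995246 (4 byte(s))
  byte[5]=0x91 cont=1 payload=0x11=17: acc |= 17<<0 -> acc=17 shift=7
  byte[6]=0x19 cont=0 payload=0x19=25: acc |= 25<<7 -> acc=3217 shift=14 [end]
Varint 3: bytes[5:7] = 91 19 -> value 3217 (2 byte(s))
  byte[7]=0xB6 cont=1 payload=0x36=54: acc |= 54<<0 -> acc=54 shift=7
  byte[8]=0xD5 cont=1 payload=0x55=85: acc |= 85<<7 -> acc=10934 shift=14
  byte[9]=0xFA cont=1 payload=0x7A=122: acc |= 122<<14 -> acc=2009782 shift=21
  byte[10]=0x63 cont=0 payload=0x63=99: acc |= 99<<21 -> acc=209627830 shift=28 [end]
Varint 4: bytes[7:11] = B6 D5 FA 63 -> value 209627830 (4 byte(s))
  byte[11]=0xE0 cont=1 payload=0x60=96: acc |= 96<<0 -> acc=96 shift=7
  byte[12]=0x1E cont=0 payload=0x1E=30: acc |= 30<<7 -> acc=3936 shift=14 [end]
Varint 5: bytes[11:13] = E0 1E -> value 3936 (2 byte(s))
  byte[13]=0x47 cont=0 payload=0x47=71: acc |= 71<<0 -> acc=71 shift=7 [end]
Varint 6: bytes[13:14] = 47 -> value 71 (1 byte(s))

Answer: 1 4 2 4 2 1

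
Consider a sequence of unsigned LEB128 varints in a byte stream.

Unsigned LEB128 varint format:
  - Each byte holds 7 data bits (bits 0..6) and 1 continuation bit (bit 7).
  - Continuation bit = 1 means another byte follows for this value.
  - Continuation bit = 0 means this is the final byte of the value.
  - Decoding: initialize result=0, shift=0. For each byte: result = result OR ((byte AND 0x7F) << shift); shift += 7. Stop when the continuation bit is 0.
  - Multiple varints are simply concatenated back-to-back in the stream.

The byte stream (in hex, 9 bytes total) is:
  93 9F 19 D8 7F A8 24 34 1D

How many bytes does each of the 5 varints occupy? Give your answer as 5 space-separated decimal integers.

  byte[0]=0x93 cont=1 payload=0x13=19: acc |= 19<<0 -> acc=19 shift=7
  byte[1]=0x9F cont=1 payload=0x1F=31: acc |= 31<<7 -> acc=3987 shift=14
  byte[2]=0x19 cont=0 payload=0x19=25: acc |= 25<<14 -> acc=413587 shift=21 [end]
Varint 1: bytes[0:3] = 93 9F 19 -> value 413587 (3 byte(s))
  byte[3]=0xD8 cont=1 payload=0x58=88: acc |= 88<<0 -> acc=88 shift=7
  byte[4]=0x7F cont=0 payload=0x7F=127: acc |= 127<<7 -> acc=16344 shift=14 [end]
Varint 2: bytes[3:5] = D8 7F -> value 16344 (2 byte(s))
  byte[5]=0xA8 cont=1 payload=0x28=40: acc |= 40<<0 -> acc=40 shift=7
  byte[6]=0x24 cont=0 payload=0x24=36: acc |= 36<<7 -> acc=4648 shift=14 [end]
Varint 3: bytes[5:7] = A8 24 -> value 4648 (2 byte(s))
  byte[7]=0x34 cont=0 payload=0x34=52: acc |= 52<<0 -> acc=52 shift=7 [end]
Varint 4: bytes[7:8] = 34 -> value 52 (1 byte(s))
  byte[8]=0x1D cont=0 payload=0x1D=29: acc |= 29<<0 -> acc=29 shift=7 [end]
Varint 5: bytes[8:9] = 1D -> value 29 (1 byte(s))

Answer: 3 2 2 1 1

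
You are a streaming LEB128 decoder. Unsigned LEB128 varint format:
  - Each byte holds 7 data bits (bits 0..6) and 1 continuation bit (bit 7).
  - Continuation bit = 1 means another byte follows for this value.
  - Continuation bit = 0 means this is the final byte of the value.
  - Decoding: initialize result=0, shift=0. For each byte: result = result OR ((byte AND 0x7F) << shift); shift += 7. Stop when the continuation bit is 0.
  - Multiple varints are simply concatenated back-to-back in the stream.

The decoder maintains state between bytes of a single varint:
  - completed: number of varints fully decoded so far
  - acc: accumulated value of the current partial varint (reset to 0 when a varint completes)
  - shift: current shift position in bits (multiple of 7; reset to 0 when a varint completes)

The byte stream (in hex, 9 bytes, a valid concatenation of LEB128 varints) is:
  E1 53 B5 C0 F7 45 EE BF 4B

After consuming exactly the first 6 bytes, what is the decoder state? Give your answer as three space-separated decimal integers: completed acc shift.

byte[0]=0xE1 cont=1 payload=0x61: acc |= 97<<0 -> completed=0 acc=97 shift=7
byte[1]=0x53 cont=0 payload=0x53: varint #1 complete (value=10721); reset -> completed=1 acc=0 shift=0
byte[2]=0xB5 cont=1 payload=0x35: acc |= 53<<0 -> completed=1 acc=53 shift=7
byte[3]=0xC0 cont=1 payload=0x40: acc |= 64<<7 -> completed=1 acc=8245 shift=14
byte[4]=0xF7 cont=1 payload=0x77: acc |= 119<<14 -> completed=1 acc=1957941 shift=21
byte[5]=0x45 cont=0 payload=0x45: varint #2 complete (value=146661429); reset -> completed=2 acc=0 shift=0

Answer: 2 0 0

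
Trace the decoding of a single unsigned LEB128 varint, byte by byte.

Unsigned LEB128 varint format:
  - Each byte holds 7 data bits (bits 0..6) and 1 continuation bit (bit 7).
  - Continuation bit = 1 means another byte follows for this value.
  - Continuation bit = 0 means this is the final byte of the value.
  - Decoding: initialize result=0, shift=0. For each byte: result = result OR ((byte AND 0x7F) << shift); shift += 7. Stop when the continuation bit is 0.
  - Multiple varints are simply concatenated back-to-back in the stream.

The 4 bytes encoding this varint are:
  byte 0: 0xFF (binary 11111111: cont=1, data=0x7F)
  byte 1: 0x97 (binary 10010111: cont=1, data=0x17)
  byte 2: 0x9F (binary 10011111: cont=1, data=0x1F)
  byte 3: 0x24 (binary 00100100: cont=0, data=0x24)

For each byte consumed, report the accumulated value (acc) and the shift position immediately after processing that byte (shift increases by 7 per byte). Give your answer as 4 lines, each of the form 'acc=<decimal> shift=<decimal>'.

Answer: acc=127 shift=7
acc=3071 shift=14
acc=510975 shift=21
acc=76008447 shift=28

Derivation:
byte 0=0xFF: payload=0x7F=127, contrib = 127<<0 = 127; acc -> 127, shift -> 7
byte 1=0x97: payload=0x17=23, contrib = 23<<7 = 2944; acc -> 3071, shift -> 14
byte 2=0x9F: payload=0x1F=31, contrib = 31<<14 = 507904; acc -> 510975, shift -> 21
byte 3=0x24: payload=0x24=36, contrib = 36<<21 = 75497472; acc -> 76008447, shift -> 28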